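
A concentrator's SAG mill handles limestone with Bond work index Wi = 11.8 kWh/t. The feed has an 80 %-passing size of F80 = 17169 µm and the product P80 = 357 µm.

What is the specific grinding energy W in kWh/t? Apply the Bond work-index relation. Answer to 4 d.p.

Bond:  W = 10 Wi (1/√P − 1/√F)
1/√357 = 0.052926;  1/√17169 = 0.007632
W = 10·11.8·(0.052926 − 0.007632) = 5.3447 kWh/t

W = 5.3447 kWh/t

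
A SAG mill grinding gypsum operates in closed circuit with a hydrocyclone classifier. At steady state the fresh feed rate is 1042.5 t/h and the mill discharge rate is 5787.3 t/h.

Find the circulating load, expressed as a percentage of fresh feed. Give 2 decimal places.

M = F + R at steady state, so:
R = M − F = 5787.3 − 1042.5 = 4744.8 t/h
CL = 100·R/F = 100·4744.8/1042.5 = 455.14 %

CL = 455.14 %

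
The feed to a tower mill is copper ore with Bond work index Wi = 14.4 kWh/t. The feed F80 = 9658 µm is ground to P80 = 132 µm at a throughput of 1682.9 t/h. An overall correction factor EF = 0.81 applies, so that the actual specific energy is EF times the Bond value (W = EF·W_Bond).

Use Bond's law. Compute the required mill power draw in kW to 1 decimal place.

Bond: W = 10·Wi·(1/√P80 − 1/√F80)
W = 10·14.4·(1/√132 − 1/√9658) = 10·14.4·(0.076863) = 11.0683 kWh/t
W_actual = 0.81 × 11.0683 = 8.9653 kWh/t
Mill draw = 8.9653 × 1682.9 = 15087.8 kW

P = 15087.8 kW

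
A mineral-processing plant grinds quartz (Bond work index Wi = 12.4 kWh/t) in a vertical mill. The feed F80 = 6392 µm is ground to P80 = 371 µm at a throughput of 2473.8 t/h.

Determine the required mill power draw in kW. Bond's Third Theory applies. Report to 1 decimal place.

P = 12088.9 kW

W = 10 Wi / √P80 − 10 Wi / √F80
W = 10·12.4·(1/√371 − 1/√6392) = 10·12.4·(0.039410) = 4.8868 kWh/t
Power = W × throughput = 4.8868 kWh/t × 2473.8 t/h = 12088.9 kW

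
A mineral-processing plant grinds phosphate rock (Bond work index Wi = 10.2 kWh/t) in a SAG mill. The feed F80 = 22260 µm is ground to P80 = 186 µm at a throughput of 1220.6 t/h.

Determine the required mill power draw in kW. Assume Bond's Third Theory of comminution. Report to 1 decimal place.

W = 10·Wi·[P80^(−½) − F80^(−½)]
W = 10·10.2·(1/√186 − 1/√22260) = 10·10.2·(0.066621) = 6.7953 kWh/t
P_mill = W·ṁ = 6.7953·1220.6 = 8294.4 kW

P = 8294.4 kW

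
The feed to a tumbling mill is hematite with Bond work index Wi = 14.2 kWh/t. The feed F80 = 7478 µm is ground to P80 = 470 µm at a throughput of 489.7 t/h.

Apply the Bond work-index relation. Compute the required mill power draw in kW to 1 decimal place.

W = 10 Wi (P80^-0.5 − F80^-0.5)
W = 10·14.2·(1/√470 − 1/√7478) = 10·14.2·(0.034563) = 4.9079 kWh/t
P = W·T = 4.9079·489.7 = 2403.4 kW

P = 2403.4 kW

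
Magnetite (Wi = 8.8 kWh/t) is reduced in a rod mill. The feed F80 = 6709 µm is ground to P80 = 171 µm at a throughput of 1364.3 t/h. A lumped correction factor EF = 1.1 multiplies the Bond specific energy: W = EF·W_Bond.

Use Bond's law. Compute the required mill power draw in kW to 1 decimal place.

P = 8486.9 kW

Bond:  W = 10 Wi (1/√P − 1/√F)
W = 10·8.8·(1/√171 − 1/√6709) = 10·8.8·(0.064263) = 5.6552 kWh/t
W_actual = 1.1 × 5.6552 = 6.2207 kWh/t
P_mill = W·ṁ = 6.2207·1364.3 = 8486.9 kW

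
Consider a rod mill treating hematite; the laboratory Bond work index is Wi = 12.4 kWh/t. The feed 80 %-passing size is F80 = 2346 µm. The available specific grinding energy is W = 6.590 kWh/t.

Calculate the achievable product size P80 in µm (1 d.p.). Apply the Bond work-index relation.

P80 = 183.7 µm

W = 10 Wi / √P80 − 10 Wi / √F80
P80^-0.5 = F80^-0.5 + W/(10 Wi)
  = 6.5900/(10·12.4) + 1/√2346 = 0.053145 + 0.020646 = 0.073791
P80 = (1/0.073791)² = 13.5518² = 183.65 µm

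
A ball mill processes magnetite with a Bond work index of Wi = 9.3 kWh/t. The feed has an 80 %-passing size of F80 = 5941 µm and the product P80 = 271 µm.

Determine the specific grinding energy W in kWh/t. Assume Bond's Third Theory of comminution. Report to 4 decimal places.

W = 4.4428 kWh/t

W_Bond = 10·Wi·(1/√P₈₀ − 1/√F₈₀)
1/√271 = 0.060746;  1/√5941 = 0.012974
W = 10·9.3·(0.060746 − 0.012974) = 4.4428 kWh/t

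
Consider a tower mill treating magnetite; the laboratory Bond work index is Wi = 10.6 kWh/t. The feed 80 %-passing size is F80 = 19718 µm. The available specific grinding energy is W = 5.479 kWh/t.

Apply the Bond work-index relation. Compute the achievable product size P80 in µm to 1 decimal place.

W = 10 Wi (P80^-0.5 − F80^-0.5)
⇒ 1/√P80 = W/(10 Wi) + 1/√F80
  = 5.4790/(10·10.6) + 1/√19718 = 0.051689 + 0.007121 = 0.058810
P80 = (1/0.058810)² = 17.0039² = 289.13 µm

P80 = 289.1 µm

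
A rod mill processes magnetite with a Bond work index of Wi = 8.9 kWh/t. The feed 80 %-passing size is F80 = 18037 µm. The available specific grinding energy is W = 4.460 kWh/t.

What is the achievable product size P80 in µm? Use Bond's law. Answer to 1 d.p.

Bond: W = 10·Wi·(1/√P80 − 1/√F80)
⇒ 1/√P80 = W/(10·Wi) + 1/√F80
  = 4.4600/(10·8.9) + 1/√18037 = 0.050112 + 0.007446 = 0.057558
P80 = (1/0.057558)² = 17.3737² = 301.85 µm

P80 = 301.8 µm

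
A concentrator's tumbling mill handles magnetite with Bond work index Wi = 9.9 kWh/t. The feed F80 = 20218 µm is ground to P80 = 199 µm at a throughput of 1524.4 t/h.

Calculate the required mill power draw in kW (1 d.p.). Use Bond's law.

P = 9636.8 kW

Bond: W = 10·Wi·(1/√P80 − 1/√F80)
W = 10·9.9·(1/√199 − 1/√20218) = 10·9.9·(0.063855) = 6.3217 kWh/t
Power = W × throughput = 6.3217 kWh/t × 1524.4 t/h = 9636.8 kW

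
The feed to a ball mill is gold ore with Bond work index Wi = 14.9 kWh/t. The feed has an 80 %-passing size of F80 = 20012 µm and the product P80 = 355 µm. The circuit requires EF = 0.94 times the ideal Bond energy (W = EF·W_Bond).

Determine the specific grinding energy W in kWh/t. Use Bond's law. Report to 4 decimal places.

Bond:  W = 10 Wi (1/√P − 1/√F)
1/√355 = 0.053074;  1/√20012 = 0.007069
W = 10·14.9·(0.053074 − 0.007069) = 6.8548 kWh/t
W_actual = 0.94 × 6.8548 = 6.4435 kWh/t

W = 6.4435 kWh/t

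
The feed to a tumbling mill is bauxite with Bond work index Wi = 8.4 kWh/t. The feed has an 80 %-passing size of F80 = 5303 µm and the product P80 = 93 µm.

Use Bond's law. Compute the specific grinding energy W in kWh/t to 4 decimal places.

W = 10 Wi (1/√P80 − 1/√F80)  [Bond]
1/√93 = 0.103695;  1/√5303 = 0.013732
W = 10·8.4·(0.103695 − 0.013732) = 7.5569 kWh/t

W = 7.5569 kWh/t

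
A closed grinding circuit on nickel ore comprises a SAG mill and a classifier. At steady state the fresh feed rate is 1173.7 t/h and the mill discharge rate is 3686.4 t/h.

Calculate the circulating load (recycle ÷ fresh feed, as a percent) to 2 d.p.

Steady state: M = F + R.
R = M − F = 3686.4 − 1173.7 = 2512.7 t/h
CL = 100·R/F = 100·2512.7/1173.7 = 214.08 %

CL = 214.08 %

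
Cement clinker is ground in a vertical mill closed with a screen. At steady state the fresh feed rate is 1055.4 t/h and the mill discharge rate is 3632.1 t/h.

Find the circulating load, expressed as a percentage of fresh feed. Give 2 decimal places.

CL = 244.14 %

M = F + R at steady state, so:
R = M − F = 3632.1 − 1055.4 = 2576.7 t/h
CL = 100·R/F = 100·2576.7/1055.4 = 244.14 %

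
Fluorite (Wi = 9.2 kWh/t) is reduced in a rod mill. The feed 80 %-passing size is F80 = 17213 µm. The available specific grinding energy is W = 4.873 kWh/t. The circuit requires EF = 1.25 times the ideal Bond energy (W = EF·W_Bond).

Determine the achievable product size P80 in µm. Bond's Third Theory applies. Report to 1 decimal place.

P80 = 400.1 µm

W = 10 Wi / √P80 − 10 Wi / √F80
W_Bond = W / EF = 4.873 / 1.25 = 3.8984 kWh/t
1/√P80 = 1/√F80 + W_Bond/(10·Wi)
  = 3.8984/(10·9.2) + 1/√17213 = 0.042374 + 0.007622 = 0.049996
P80 = (1/0.049996)² = 20.0016² = 400.06 µm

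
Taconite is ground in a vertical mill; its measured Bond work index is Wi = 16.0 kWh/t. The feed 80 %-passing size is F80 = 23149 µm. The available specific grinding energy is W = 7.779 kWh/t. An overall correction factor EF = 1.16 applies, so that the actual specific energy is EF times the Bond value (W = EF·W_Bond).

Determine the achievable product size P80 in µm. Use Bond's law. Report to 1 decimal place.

Bond:  W = 10 Wi (1/√P − 1/√F)
W_Bond = W / EF = 7.779 / 1.16 = 6.7060 kWh/t
1/√P80 = 1/√F80 + W_Bond/(10·Wi)
  = 6.7060/(10·16.0) + 1/√23149 = 0.041913 + 0.006573 = 0.048485
P80 = (1/0.048485)² = 20.6248² = 425.38 µm

P80 = 425.4 µm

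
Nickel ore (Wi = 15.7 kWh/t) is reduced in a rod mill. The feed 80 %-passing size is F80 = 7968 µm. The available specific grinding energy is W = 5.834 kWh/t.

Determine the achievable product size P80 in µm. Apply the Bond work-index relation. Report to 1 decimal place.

P80 = 427.6 µm

W_Bond = 10·Wi·(1/√P₈₀ − 1/√F₈₀)
⇒ 1/√P80 = W/(10·Wi) + 1/√F80
  = 5.8340/(10·15.7) + 1/√7968 = 0.037159 + 0.011203 = 0.048362
P80 = (1/0.048362)² = 20.6774² = 427.55 µm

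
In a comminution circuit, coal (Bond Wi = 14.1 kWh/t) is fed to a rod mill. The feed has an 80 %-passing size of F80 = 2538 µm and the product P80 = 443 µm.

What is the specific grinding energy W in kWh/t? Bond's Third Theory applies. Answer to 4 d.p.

W = 3.9003 kWh/t

W = 10 Wi / √P80 − 10 Wi / √F80
1/√443 = 0.047511;  1/√2538 = 0.019850
W = 10·14.1·(0.047511 − 0.019850) = 3.9003 kWh/t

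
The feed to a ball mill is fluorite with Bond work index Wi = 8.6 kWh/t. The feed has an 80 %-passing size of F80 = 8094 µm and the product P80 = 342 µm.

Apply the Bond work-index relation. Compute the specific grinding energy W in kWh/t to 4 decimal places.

W_Bond = 10·Wi·(1/√P₈₀ − 1/√F₈₀)
1/√342 = 0.054074;  1/√8094 = 0.011115
W = 10·8.6·(0.054074 − 0.011115) = 3.6944 kWh/t

W = 3.6944 kWh/t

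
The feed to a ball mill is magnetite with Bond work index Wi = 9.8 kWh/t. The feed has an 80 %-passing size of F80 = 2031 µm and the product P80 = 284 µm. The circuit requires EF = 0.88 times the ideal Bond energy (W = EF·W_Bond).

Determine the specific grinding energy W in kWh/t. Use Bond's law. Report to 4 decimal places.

Bond: W = 10·Wi·(1/√P80 − 1/√F80)
1/√284 = 0.059339;  1/√2031 = 0.022189
W = 10·9.8·(0.059339 − 0.022189) = 3.6407 kWh/t
Corrected W = EF·W_Bond = 0.88·3.6407 = 3.2038 kWh/t

W = 3.2038 kWh/t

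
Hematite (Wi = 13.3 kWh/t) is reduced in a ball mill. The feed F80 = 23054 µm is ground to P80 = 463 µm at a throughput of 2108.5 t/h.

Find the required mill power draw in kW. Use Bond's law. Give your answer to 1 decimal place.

P = 11185.8 kW

W = 10 Wi / √P80 − 10 Wi / √F80
W = 10·13.3·(1/√463 − 1/√23054) = 10·13.3·(0.039888) = 5.3051 kWh/t
Power = W × throughput = 5.3051 kWh/t × 2108.5 t/h = 11185.8 kW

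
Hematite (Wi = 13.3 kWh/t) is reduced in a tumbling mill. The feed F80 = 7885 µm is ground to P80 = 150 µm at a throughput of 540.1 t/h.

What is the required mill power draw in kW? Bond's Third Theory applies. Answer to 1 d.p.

W = 10 Wi (P80^-0.5 − F80^-0.5)
W = 10·13.3·(1/√150 − 1/√7885) = 10·13.3·(0.070388) = 9.3616 kWh/t
Mill draw = 9.3616 × 540.1 = 5056.2 kW

P = 5056.2 kW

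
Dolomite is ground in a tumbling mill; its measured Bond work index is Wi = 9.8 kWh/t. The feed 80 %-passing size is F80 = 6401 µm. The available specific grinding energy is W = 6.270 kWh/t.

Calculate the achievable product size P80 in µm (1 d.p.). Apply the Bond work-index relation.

W = 10·Wi·[P80^(−½) − F80^(−½)]
P80^-0.5 = F80^-0.5 + W/(10 Wi)
  = 6.2700/(10·9.8) + 1/√6401 = 0.063980 + 0.012499 = 0.076479
P80 = (1/0.076479)² = 13.0756² = 170.97 µm

P80 = 171.0 µm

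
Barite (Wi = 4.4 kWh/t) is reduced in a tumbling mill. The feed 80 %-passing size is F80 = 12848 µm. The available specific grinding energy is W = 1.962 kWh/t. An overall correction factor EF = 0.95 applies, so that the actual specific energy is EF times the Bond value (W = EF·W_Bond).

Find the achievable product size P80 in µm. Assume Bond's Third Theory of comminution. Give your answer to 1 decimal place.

W = 10 Wi (P80^-0.5 − F80^-0.5)
W_Bond = W / EF = 1.962 / 0.95 = 2.0653 kWh/t
⇒ 1/√P80 = W_Bond/(10 Wi) + 1/√F80
  = 2.0653/(10·4.4) + 1/√12848 = 0.046938 + 0.008822 = 0.055760
P80 = (1/0.055760)² = 17.9340² = 321.63 µm

P80 = 321.6 µm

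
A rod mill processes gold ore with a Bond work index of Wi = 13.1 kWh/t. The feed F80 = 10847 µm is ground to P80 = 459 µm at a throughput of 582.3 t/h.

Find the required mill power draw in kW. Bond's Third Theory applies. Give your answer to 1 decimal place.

W = 10 Wi (1/√P80 − 1/√F80)  [Bond]
W = 10·13.1·(1/√459 − 1/√10847) = 10·13.1·(0.037074) = 4.8567 kWh/t
Power = W × throughput = 4.8567 kWh/t × 582.3 t/h = 2828.1 kW

P = 2828.1 kW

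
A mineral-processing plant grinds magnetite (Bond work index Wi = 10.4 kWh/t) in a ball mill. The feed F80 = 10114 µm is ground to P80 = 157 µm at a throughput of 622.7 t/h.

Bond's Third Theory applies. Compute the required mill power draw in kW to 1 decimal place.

P = 4524.5 kW

Bond: W = 10·Wi·(1/√P80 − 1/√F80)
W = 10·10.4·(1/√157 − 1/√10114) = 10·10.4·(0.069865) = 7.2660 kWh/t
Mill draw = 7.2660 × 622.7 = 4524.5 kW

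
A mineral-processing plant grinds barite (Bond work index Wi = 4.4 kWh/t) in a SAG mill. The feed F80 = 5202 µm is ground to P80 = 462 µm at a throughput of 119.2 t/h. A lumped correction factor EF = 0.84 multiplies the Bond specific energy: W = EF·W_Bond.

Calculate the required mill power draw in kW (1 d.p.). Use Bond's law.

W = 10 Wi (P80^-0.5 − F80^-0.5)
W = 10·4.4·(1/√462 − 1/√5202) = 10·4.4·(0.032659) = 1.4370 kWh/t
Apply correction: 1.4370 × 0.84 = 1.2071 kWh/t
Power = W × throughput = 1.2071 kWh/t × 119.2 t/h = 143.9 kW

P = 143.9 kW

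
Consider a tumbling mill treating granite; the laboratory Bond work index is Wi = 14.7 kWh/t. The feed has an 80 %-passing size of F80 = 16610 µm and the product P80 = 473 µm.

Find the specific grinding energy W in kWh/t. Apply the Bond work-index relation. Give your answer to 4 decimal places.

W = 10·Wi·(P80^(-½) − F80^(-½))
1/√473 = 0.045980;  1/√16610 = 0.007759
W = 10·14.7·(0.045980 − 0.007759) = 5.6185 kWh/t

W = 5.6185 kWh/t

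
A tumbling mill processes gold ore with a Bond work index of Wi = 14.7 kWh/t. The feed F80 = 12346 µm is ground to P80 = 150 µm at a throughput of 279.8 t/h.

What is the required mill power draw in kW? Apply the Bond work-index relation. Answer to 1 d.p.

P = 2988.1 kW

W = 10 Wi (P80^-0.5 − F80^-0.5)
W = 10·14.7·(1/√150 − 1/√12346) = 10·14.7·(0.072650) = 10.6795 kWh/t
P_mill = W·ṁ = 10.6795·279.8 = 2988.1 kW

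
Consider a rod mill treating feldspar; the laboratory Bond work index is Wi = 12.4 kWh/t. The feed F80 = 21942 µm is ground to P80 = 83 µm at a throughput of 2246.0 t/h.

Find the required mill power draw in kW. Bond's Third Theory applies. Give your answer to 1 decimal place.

P = 28689.6 kW

W = 10 Wi / √P80 − 10 Wi / √F80
W = 10·12.4·(1/√83 − 1/√21942) = 10·12.4·(0.103013) = 12.7737 kWh/t
Mill draw = 12.7737 × 2246.0 = 28689.6 kW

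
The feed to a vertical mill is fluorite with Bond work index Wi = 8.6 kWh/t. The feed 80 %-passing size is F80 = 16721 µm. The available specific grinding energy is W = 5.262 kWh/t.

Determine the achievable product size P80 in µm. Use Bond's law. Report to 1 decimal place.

W = 10 Wi (1/√P80 − 1/√F80)  [Bond]
1/√P80 = 1/√F80 + W/(10·Wi)
  = 5.2620/(10·8.6) + 1/√16721 = 0.061186 + 0.007733 = 0.068919
P80 = (1/0.068919)² = 14.5097² = 210.53 µm

P80 = 210.5 µm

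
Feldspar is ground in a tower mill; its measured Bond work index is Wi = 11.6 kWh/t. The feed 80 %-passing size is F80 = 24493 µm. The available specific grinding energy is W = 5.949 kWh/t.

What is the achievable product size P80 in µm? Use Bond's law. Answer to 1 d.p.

P80 = 300.6 µm

W_Bond = 10·Wi·(1/√P₈₀ − 1/√F₈₀)
1/√P80 = 1/√F80 + W/(10·Wi)
  = 5.9490/(10·11.6) + 1/√24493 = 0.051284 + 0.006390 = 0.057674
P80 = (1/0.057674)² = 17.3388² = 300.63 µm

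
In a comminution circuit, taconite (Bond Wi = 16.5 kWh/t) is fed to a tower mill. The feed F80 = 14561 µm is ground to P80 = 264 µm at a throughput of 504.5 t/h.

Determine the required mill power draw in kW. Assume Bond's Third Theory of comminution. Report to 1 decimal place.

P = 4433.4 kW

W = 10·Wi·(P80^(-½) − F80^(-½))
W = 10·16.5·(1/√264 − 1/√14561) = 10·16.5·(0.053259) = 8.7877 kWh/t
Mill draw = 8.7877 × 504.5 = 4433.4 kW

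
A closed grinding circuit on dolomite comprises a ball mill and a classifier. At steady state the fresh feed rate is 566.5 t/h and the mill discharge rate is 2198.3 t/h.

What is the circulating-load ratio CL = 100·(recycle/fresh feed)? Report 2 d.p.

Steady state: M = F + R.
R = M − F = 2198.3 − 566.5 = 1631.8 t/h
CL = 100·R/F = 100·1631.8/566.5 = 288.05 %

CL = 288.05 %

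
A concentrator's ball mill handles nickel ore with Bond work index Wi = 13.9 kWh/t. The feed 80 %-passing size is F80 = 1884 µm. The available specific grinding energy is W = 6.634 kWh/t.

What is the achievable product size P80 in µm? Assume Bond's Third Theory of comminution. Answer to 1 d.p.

W = 10·Wi·[P80^(−½) − F80^(−½)]
⇒ 1/√P80 = W/(10·Wi) + 1/√F80
  = 6.6340/(10·13.9) + 1/√1884 = 0.047727 + 0.023039 = 0.070765
P80 = (1/0.070765)² = 14.1312² = 199.69 µm

P80 = 199.7 µm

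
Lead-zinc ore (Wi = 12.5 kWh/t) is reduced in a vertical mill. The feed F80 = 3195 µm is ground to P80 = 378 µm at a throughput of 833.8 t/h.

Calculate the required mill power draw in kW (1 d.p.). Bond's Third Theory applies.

Bond:  W = 10 Wi (1/√P − 1/√F)
W = 10·12.5·(1/√378 − 1/√3195) = 10·12.5·(0.033743) = 4.2179 kWh/t
Mill draw = 4.2179 × 833.8 = 3516.9 kW

P = 3516.9 kW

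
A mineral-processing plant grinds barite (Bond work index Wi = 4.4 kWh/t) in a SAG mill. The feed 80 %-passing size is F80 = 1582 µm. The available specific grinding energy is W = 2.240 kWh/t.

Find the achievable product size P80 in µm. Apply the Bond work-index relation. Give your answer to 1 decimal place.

W = 10·Wi·[P80^(−½) − F80^(−½)]
P80^(−½) = W/(10 Wi) + F80^(−½)
  = 2.2400/(10·4.4) + 1/√1582 = 0.050909 + 0.025142 = 0.076051
P80 = (1/0.076051)² = 13.1491² = 172.90 µm

P80 = 172.9 µm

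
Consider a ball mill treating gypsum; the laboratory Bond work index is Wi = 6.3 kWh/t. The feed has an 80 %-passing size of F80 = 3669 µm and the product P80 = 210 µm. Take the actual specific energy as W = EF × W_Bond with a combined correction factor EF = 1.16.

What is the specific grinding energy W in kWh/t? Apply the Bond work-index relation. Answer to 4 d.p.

W_Bond = 10·Wi·(1/√P₈₀ − 1/√F₈₀)
1/√210 = 0.069007;  1/√3669 = 0.016509
W = 10·6.3·(0.069007 − 0.016509) = 3.3073 kWh/t
Corrected W = EF·W_Bond = 1.16·3.3073 = 3.8365 kWh/t

W = 3.8365 kWh/t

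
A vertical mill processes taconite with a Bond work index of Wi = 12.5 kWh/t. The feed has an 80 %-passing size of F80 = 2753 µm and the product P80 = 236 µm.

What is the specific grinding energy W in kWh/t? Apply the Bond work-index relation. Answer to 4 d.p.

W_Bond = 10·Wi·(1/√P₈₀ − 1/√F₈₀)
1/√236 = 0.065094;  1/√2753 = 0.019059
W = 10·12.5·(0.065094 − 0.019059) = 5.7544 kWh/t

W = 5.7544 kWh/t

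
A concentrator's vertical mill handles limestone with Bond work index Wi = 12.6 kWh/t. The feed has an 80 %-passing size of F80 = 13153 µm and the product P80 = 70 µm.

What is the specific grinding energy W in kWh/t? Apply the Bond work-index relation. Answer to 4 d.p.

W = 13.9612 kWh/t

Bond:  W = 10 Wi (1/√P − 1/√F)
1/√70 = 0.119523;  1/√13153 = 0.008719
W = 10·12.6·(0.119523 − 0.008719) = 13.9612 kWh/t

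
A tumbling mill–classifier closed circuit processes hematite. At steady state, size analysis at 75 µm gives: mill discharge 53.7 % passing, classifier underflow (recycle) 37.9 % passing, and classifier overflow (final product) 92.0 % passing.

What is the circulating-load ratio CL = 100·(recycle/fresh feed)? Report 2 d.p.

CL = 242.41 %

Mass balance on the −75 µm fraction:
Fd + Rd = Ru + Fo ⇒ R/F = (o−d)/(d−u)
r = (92.0 − 53.7)/(53.7 − 37.9) = 38.3/15.8 = 2.4241
CL = 100·r = 242.41 %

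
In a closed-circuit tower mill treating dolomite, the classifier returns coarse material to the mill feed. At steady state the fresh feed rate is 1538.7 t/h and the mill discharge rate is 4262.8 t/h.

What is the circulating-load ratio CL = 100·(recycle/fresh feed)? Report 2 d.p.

Steady state: M = F + R.
R = M − F = 4262.8 − 1538.7 = 2724.1 t/h
CL = 100·R/F = 100·2724.1/1538.7 = 177.04 %

CL = 177.04 %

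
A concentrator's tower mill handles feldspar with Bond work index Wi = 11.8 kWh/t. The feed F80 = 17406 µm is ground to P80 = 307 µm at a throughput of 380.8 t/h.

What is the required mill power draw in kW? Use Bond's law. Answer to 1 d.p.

W = 10 Wi (1/√P80 − 1/√F80)  [Bond]
W = 10·11.8·(1/√307 − 1/√17406) = 10·11.8·(0.049493) = 5.8402 kWh/t
P_mill = W·ṁ = 5.8402·380.8 = 2224.0 kW

P = 2224.0 kW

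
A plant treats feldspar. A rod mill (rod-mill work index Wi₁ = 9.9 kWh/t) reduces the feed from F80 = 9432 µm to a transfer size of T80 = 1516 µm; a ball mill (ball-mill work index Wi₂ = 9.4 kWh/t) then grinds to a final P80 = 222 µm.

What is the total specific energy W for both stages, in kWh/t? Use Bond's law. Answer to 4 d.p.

W = 5.4179 kWh/t

Bond: W = 10·Wi·(1/√P80 − 1/√F80)
Stage 1 (9432→1516 µm, Wi₁=9.9): W₁ = 10·9.9·(0.025683 − 0.010297) = 1.5233 kWh/t
Stage 2 (1516→222 µm, Wi₂=9.4): W₂ = 10·9.4·(0.067116 − 0.025683) = 3.8946 kWh/t
W = W₁ + W₂ = 1.5233 + 3.8946 = 5.4179 kWh/t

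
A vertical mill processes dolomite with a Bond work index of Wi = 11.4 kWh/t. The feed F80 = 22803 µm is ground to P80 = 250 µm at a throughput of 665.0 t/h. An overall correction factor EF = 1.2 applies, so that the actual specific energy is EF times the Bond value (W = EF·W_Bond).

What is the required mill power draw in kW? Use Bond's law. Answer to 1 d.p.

P = 5151.1 kW

W_Bond = 10·Wi·(1/√P₈₀ − 1/√F₈₀)
W = 10·11.4·(1/√250 − 1/√22803) = 10·11.4·(0.056623) = 6.4551 kWh/t
W_actual = 1.2 × 6.4551 = 7.7461 kWh/t
Mill draw = 7.7461 × 665.0 = 5151.1 kW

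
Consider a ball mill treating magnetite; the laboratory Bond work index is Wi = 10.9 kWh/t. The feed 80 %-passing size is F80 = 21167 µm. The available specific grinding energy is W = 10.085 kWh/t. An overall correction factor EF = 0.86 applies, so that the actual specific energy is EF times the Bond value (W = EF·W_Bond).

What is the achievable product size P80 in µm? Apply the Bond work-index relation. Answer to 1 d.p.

P80 = 76.3 µm

Bond:  W = 10 Wi (1/√P − 1/√F)
W_Bond = W / EF = 10.085 / 0.86 = 11.7267 kWh/t
⇒ 1/√P80 = W_Bond/(10 Wi) + 1/√F80
  = 11.7267/(10·10.9) + 1/√21167 = 0.107585 + 0.006873 = 0.114458
P80 = (1/0.114458)² = 8.7368² = 76.33 µm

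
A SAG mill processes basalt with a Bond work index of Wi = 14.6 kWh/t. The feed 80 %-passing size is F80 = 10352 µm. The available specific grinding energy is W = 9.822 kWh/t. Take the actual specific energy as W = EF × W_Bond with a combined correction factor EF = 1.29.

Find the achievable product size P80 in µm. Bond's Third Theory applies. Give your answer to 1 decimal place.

P80 = 260.3 µm

Bond:  W = 10 Wi (1/√P − 1/√F)
W_Bond = W / EF = 9.822 / 1.29 = 7.6140 kWh/t
⇒ 1/√P80 = W_Bond/(10·Wi) + 1/√F80
  = 7.6140/(10·14.6) + 1/√10352 = 0.052150 + 0.009829 = 0.061979
P80 = (1/0.061979)² = 16.1345² = 260.32 µm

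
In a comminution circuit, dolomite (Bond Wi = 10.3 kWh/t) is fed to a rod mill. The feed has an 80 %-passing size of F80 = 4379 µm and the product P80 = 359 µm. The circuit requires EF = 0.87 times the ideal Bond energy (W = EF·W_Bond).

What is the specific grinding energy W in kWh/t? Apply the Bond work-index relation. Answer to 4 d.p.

W = 3.3753 kWh/t

W = 10 Wi / √P80 − 10 Wi / √F80
1/√359 = 0.052778;  1/√4379 = 0.015112
W = 10·10.3·(0.052778 − 0.015112) = 3.8796 kWh/t
With EF = 0.87: W = 3.8796·0.87 = 3.3753 kWh/t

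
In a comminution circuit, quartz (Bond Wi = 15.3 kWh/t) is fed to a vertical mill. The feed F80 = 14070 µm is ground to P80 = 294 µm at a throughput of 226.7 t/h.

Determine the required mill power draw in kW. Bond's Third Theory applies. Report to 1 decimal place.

W_Bond = 10·Wi·(1/√P₈₀ − 1/√F₈₀)
W = 10·15.3·(1/√294 − 1/√14070) = 10·15.3·(0.049891) = 7.6333 kWh/t
P_mill = W·ṁ = 7.6333·226.7 = 1730.5 kW

P = 1730.5 kW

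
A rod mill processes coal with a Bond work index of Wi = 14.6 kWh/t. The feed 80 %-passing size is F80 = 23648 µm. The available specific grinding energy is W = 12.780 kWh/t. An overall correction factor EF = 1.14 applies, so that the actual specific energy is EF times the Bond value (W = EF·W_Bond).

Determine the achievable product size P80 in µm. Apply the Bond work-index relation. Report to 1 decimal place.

P80 = 144.2 µm

W = 10 Wi / √P80 − 10 Wi / √F80
W_Bond = W / EF = 12.780 / 1.14 = 11.2105 kWh/t
1/√P80 = 1/√F80 + W_Bond/(10·Wi)
  = 11.2105/(10·14.6) + 1/√23648 = 0.076784 + 0.006503 = 0.083287
P80 = (1/0.083287)² = 12.0066² = 144.16 µm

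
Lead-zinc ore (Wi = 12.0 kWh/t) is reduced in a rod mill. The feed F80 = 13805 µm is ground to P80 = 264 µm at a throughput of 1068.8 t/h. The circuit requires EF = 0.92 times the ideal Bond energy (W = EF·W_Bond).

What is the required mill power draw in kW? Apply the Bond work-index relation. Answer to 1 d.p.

Bond: W = 10·Wi·(1/√P80 − 1/√F80)
W = 10·12.0·(1/√264 − 1/√13805) = 10·12.0·(0.053035) = 6.3642 kWh/t
W_actual = 0.92 × 6.3642 = 5.8550 kWh/t
P_mill = W·ṁ = 5.8550·1068.8 = 6257.9 kW

P = 6257.9 kW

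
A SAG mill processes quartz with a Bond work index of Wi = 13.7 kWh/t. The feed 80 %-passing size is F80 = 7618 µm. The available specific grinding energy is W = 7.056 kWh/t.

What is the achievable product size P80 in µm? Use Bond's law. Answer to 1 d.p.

W = 10·Wi·[P80^(−½) − F80^(−½)]
1/√P80 = 1/√F80 + W/(10·Wi)
  = 7.0560/(10·13.7) + 1/√7618 = 0.051504 + 0.011457 = 0.062961
P80 = (1/0.062961)² = 15.8829² = 252.27 µm

P80 = 252.3 µm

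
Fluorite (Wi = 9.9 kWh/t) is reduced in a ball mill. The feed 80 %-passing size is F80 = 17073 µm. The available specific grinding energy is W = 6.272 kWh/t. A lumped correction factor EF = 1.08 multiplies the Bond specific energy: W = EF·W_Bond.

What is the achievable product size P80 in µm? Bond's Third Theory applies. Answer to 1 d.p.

P80 = 227.4 µm

W_Bond = 10·Wi·(1/√P₈₀ − 1/√F₈₀)
W_Bond = W / EF = 6.272 / 1.08 = 5.8074 kWh/t
⇒ 1/√P80 = W_Bond/(10·Wi) + 1/√F80
  = 5.8074/(10·9.9) + 1/√17073 = 0.058661 + 0.007653 = 0.066314
P80 = (1/0.066314)² = 15.0798² = 227.40 µm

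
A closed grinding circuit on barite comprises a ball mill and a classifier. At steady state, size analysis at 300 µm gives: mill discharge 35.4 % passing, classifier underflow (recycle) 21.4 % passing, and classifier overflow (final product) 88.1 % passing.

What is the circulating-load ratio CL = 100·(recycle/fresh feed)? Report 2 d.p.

Classifier node, passing 300 µm:
r = (o − d)/(d − u)
r = (88.1 − 35.4)/(35.4 − 21.4) = 52.7/14.0 = 3.7643
CL = 100·r = 376.43 %

CL = 376.43 %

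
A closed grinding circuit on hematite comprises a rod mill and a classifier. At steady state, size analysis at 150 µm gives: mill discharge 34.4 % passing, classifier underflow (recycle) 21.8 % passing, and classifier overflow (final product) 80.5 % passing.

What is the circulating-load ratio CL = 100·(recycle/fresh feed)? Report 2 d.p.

CL = 365.87 %

Classifier node, passing 150 µm:
(1+r)d = ru + o → r = (o−d)/(d−u)
r = (80.5 − 34.4)/(34.4 − 21.8) = 46.1/12.6 = 3.6587
CL = 100·r = 365.87 %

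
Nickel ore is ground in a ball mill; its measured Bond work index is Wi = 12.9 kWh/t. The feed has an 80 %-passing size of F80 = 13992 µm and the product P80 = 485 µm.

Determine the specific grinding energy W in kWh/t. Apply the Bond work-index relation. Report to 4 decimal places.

W = 10·Wi·(P80^(-½) − F80^(-½))
1/√485 = 0.045408;  1/√13992 = 0.008454
W = 10·12.9·(0.045408 − 0.008454) = 4.7670 kWh/t

W = 4.7670 kWh/t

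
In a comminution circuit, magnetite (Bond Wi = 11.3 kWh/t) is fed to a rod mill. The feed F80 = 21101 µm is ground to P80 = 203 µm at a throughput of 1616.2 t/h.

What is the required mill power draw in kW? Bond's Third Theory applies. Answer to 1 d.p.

P = 11560.9 kW

W = 10·Wi·(P80^(-½) − F80^(-½))
W = 10·11.3·(1/√203 − 1/√21101) = 10·11.3·(0.063302) = 7.1531 kWh/t
Power = W × throughput = 7.1531 kWh/t × 1616.2 t/h = 11560.9 kW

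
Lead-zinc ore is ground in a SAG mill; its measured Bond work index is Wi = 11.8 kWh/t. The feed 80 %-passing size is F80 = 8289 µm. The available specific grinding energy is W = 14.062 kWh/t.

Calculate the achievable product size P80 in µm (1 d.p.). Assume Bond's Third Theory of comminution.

W = 10·Wi·(P80^(-½) − F80^(-½))
1/√P80 = 1/√F80 + W/(10·Wi)
  = 14.0620/(10·11.8) + 1/√8289 = 0.119169 + 0.010984 = 0.130153
P80 = (1/0.130153)² = 7.6833² = 59.03 µm

P80 = 59.0 µm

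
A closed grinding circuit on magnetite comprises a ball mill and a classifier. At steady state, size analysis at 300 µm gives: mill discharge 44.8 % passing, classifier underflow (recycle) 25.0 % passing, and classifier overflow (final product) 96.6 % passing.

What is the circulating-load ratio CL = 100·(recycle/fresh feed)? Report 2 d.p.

CL = 261.62 %

Balance %-passing 300 µm (r = R/F):
(1+r)d = ru + o → r = (o−d)/(d−u)
r = (96.6 − 44.8)/(44.8 − 25.0) = 51.8/19.8 = 2.6162
CL = 100·r = 261.62 %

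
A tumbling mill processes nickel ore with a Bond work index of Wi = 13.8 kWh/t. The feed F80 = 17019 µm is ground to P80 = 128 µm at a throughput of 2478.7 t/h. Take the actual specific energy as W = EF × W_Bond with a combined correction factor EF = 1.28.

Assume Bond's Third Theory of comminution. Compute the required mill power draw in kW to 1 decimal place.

W_Bond = 10·Wi·(1/√P₈₀ − 1/√F₈₀)
W = 10·13.8·(1/√128 − 1/√17019) = 10·13.8·(0.080723) = 11.1398 kWh/t
Apply correction: 11.1398 × 1.28 = 14.2589 kWh/t
Power = W × throughput = 14.2589 kWh/t × 2478.7 t/h = 35343.6 kW

P = 35343.6 kW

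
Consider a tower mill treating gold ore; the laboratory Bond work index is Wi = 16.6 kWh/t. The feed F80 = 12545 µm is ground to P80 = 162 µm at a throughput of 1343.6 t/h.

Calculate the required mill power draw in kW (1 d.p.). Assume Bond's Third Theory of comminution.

P = 15532.2 kW

W_Bond = 10·Wi·(1/√P₈₀ − 1/√F₈₀)
W = 10·16.6·(1/√162 − 1/√12545) = 10·16.6·(0.069639) = 11.5601 kWh/t
Power = W × throughput = 11.5601 kWh/t × 1343.6 t/h = 15532.2 kW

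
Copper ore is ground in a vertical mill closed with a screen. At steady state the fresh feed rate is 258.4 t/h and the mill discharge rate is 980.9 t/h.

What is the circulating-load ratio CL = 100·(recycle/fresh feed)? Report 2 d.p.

CL = 279.61 %

Steady state: M = F + R.
R = M − F = 980.9 − 258.4 = 722.5 t/h
CL = 100·R/F = 100·722.5/258.4 = 279.61 %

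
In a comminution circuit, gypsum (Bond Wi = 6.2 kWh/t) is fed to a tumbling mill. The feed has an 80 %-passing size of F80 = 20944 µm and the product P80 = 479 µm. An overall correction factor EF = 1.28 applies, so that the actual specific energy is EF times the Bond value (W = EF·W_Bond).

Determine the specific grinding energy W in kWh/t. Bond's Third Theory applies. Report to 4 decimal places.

W = 3.0777 kWh/t

W = 10 Wi (P80^-0.5 − F80^-0.5)
1/√479 = 0.045691;  1/√20944 = 0.006910
W = 10·6.2·(0.045691 − 0.006910) = 2.4044 kWh/t
Corrected W = EF·W_Bond = 1.28·2.4044 = 3.0777 kWh/t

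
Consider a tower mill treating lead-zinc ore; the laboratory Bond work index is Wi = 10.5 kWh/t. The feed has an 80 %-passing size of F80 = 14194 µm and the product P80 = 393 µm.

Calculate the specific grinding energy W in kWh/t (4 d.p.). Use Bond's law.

Bond:  W = 10 Wi (1/√P − 1/√F)
1/√393 = 0.050443;  1/√14194 = 0.008394
W = 10·10.5·(0.050443 − 0.008394) = 4.4152 kWh/t

W = 4.4152 kWh/t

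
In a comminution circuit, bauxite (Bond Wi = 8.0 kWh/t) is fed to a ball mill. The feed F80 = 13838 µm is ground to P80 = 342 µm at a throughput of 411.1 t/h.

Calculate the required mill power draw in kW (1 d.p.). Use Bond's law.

P = 1498.8 kW

W = 10·Wi·[P80^(−½) − F80^(−½)]
W = 10·8.0·(1/√342 − 1/√13838) = 10·8.0·(0.045573) = 3.6458 kWh/t
P_mill = W·ṁ = 3.6458·411.1 = 1498.8 kW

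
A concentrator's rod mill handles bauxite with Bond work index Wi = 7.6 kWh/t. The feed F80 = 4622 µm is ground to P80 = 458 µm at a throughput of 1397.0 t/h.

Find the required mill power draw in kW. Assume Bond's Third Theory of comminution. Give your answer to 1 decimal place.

P = 3399.4 kW

W_Bond = 10·Wi·(1/√P₈₀ − 1/√F₈₀)
W = 10·7.6·(1/√458 − 1/√4622) = 10·7.6·(0.032018) = 2.4334 kWh/t
P = W·T = 2.4334·1397.0 = 3399.4 kW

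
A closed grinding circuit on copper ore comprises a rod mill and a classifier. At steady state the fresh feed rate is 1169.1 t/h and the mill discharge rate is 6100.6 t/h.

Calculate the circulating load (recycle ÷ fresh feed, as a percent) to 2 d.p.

CL = 421.82 %

M = F + R at steady state, so:
R = M − F = 6100.6 − 1169.1 = 4931.5 t/h
CL = 100·R/F = 100·4931.5/1169.1 = 421.82 %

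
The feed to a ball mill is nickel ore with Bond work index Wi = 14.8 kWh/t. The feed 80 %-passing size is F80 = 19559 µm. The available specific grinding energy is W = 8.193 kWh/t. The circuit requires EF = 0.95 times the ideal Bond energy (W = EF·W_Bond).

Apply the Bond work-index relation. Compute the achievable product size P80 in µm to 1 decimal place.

W = 10 Wi (1/√P80 − 1/√F80)  [Bond]
W_Bond = W / EF = 8.193 / 0.95 = 8.6242 kWh/t
P80^-0.5 = F80^-0.5 + W_Bond/(10 Wi)
  = 8.6242/(10·14.8) + 1/√19559 = 0.058272 + 0.007150 = 0.065422
P80 = (1/0.065422)² = 15.2854² = 233.64 µm

P80 = 233.6 µm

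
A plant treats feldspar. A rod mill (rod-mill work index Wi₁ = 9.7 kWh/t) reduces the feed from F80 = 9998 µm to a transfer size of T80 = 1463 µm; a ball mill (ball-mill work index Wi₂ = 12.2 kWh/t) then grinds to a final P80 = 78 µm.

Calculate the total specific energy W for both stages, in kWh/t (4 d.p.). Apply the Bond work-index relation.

W = 12.1901 kWh/t

W = 10·Wi·[P80^(−½) − F80^(−½)]
Stage 1 (9998→1463 µm, Wi₁=9.7): W₁ = 10·9.7·(0.026144 − 0.010001) = 1.5659 kWh/t
Stage 2 (1463→78 µm, Wi₂=12.2): W₂ = 10·12.2·(0.113228 − 0.026144) = 10.6242 kWh/t
W = W₁ + W₂ = 1.5659 + 10.6242 = 12.1901 kWh/t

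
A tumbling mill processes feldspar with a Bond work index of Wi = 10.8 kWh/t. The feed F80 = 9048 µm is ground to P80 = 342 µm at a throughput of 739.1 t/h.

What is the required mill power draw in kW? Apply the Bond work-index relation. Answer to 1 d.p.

W = 10 Wi (1/√P80 − 1/√F80)  [Bond]
W = 10·10.8·(1/√342 − 1/√9048) = 10·10.8·(0.043561) = 4.7046 kWh/t
Power = W × throughput = 4.7046 kWh/t × 739.1 t/h = 3477.2 kW

P = 3477.2 kW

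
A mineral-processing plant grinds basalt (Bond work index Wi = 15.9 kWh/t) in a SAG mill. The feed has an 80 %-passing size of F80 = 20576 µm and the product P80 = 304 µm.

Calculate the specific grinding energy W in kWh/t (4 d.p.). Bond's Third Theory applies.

W = 8.0108 kWh/t

Bond: W = 10·Wi·(1/√P80 − 1/√F80)
1/√304 = 0.057354;  1/√20576 = 0.006971
W = 10·15.9·(0.057354 − 0.006971) = 8.0108 kWh/t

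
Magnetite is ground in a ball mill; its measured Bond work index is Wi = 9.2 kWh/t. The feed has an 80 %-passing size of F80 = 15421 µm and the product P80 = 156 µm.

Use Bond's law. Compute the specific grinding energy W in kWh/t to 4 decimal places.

W = 6.6250 kWh/t

W = 10·Wi·(P80^(-½) − F80^(-½))
1/√156 = 0.080064;  1/√15421 = 0.008053
W = 10·9.2·(0.080064 − 0.008053) = 6.6250 kWh/t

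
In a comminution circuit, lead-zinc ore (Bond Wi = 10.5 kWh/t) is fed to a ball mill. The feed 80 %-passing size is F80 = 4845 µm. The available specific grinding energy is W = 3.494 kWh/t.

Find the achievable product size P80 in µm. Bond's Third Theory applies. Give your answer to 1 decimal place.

W = 10 Wi (P80^-0.5 − F80^-0.5)
1/√P80 = 1/√F80 + W/(10·Wi)
  = 3.4940/(10·10.5) + 1/√4845 = 0.033276 + 0.014367 = 0.047643
P80 = (1/0.047643)² = 20.9895² = 440.56 µm

P80 = 440.6 µm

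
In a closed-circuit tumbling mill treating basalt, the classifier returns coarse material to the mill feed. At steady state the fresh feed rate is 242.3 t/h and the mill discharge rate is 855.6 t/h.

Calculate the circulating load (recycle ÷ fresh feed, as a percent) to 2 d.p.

Discharge = new feed + return, hence
R = M − F = 855.6 − 242.3 = 613.3 t/h
CL = 100·R/F = 100·613.3/242.3 = 253.12 %

CL = 253.12 %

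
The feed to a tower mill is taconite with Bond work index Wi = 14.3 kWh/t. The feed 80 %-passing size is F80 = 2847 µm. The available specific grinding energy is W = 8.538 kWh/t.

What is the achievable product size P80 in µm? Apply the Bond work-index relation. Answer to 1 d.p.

P80 = 162.5 µm

W = 10 Wi / √P80 − 10 Wi / √F80
⇒ 1/√P80 = W/(10 Wi) + 1/√F80
  = 8.5380/(10·14.3) + 1/√2847 = 0.059706 + 0.018742 = 0.078448
P80 = (1/0.078448)² = 12.7473² = 162.49 µm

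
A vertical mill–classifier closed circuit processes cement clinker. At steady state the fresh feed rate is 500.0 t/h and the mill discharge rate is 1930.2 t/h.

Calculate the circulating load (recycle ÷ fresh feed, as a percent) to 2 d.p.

Mill node: discharge = fresh + recycle.
R = M − F = 1930.2 − 500.0 = 1430.2 t/h
CL = 100·R/F = 100·1430.2/500.0 = 286.04 %

CL = 286.04 %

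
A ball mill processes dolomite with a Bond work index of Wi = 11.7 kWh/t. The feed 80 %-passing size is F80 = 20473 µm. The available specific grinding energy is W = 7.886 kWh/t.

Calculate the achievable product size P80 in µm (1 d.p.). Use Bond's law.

P80 = 180.7 µm

W = 10 Wi (1/√P80 − 1/√F80)  [Bond]
1/√P80 = 1/√F80 + W/(10·Wi)
  = 7.8860/(10·11.7) + 1/√20473 = 0.067402 + 0.006989 = 0.074391
P80 = (1/0.074391)² = 13.4426² = 180.70 µm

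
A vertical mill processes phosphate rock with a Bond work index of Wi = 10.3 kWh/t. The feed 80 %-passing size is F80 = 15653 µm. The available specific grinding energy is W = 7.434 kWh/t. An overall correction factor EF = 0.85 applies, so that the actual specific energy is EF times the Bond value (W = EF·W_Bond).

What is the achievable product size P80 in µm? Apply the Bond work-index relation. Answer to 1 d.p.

W = 10 Wi (P80^-0.5 − F80^-0.5)
W_Bond = W / EF = 7.434 / 0.85 = 8.7459 kWh/t
⇒ 1/√P80 = W_Bond/(10 Wi) + 1/√F80
  = 8.7459/(10·10.3) + 1/√15653 = 0.084911 + 0.007993 = 0.092904
P80 = (1/0.092904)² = 10.7638² = 115.86 µm

P80 = 115.9 µm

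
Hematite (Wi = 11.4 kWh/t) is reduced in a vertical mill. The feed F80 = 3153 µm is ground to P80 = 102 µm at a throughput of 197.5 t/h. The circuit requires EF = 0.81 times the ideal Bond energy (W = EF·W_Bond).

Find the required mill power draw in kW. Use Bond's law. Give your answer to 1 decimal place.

W = 10 Wi (1/√P80 − 1/√F80)  [Bond]
W = 10·11.4·(1/√102 − 1/√3153) = 10·11.4·(0.081206) = 9.2575 kWh/t
Corrected W = EF·W_Bond = 0.81·9.2575 = 7.4985 kWh/t
Power = W × throughput = 7.4985 kWh/t × 197.5 t/h = 1481.0 kW

P = 1481.0 kW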